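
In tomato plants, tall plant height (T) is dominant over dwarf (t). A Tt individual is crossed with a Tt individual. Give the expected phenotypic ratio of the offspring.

Punnett square for Tt × Tt:
Offspring genotypes: 1 TT, 2 Tt, 1 tt
tall: 3, dwarf: 1
Ratio: 3:1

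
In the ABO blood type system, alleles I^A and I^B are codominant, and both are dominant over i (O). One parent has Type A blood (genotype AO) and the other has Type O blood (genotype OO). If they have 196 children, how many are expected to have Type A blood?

Cross: AO × OO
Possible offspring genotypes: 2 AO, 2 OO
Blood type counts: 2 Type A, 2 Type O
Probability of Type A: 2/4 = 1/2
Expected count = 1/2 × 196 = 98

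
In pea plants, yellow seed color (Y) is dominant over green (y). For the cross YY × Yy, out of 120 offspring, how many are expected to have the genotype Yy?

Punnett square for YY × Yy:
Offspring genotypes: 2 YY, 2 Yy
Total offspring: 4
Count with target: 2
Probability: 2/4 = 1/2
Expected count = 1/2 × 120 = 60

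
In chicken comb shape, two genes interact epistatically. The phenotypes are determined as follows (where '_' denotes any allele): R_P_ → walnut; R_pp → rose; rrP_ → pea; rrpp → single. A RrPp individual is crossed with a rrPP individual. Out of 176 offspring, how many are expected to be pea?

Cross: RrPp × rrPP — consider each gene separately:
R gene: Rr × rr → 2 Rr, 2 rr → 2 R_ : 2 rr (out of 4)
P gene: Pp × PP → 2 PP, 2 Pp → 4 P_ (out of 4)
Genotype classes (out of 4 × 4 = 16): R_P_ = 2×4 = 8; rrP_ = 2×4 = 8
Apply the phenotype rules: R_P_ (8) → walnut; rrP_ (8) → pea
Phenotype counts (out of 16): 8 walnut, 8 pea
pea: 8 out of 16 → fraction 1/2
Expected count = 1/2 × 176 = 88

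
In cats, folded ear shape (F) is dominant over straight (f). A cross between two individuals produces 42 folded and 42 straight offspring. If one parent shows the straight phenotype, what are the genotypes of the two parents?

Observed offspring: 42 folded, 42 straight
The observed ratio simplifies to 1:1. One parent shows straight, so its genotype must be ff. A 1:1 offspring split requires the other parent to be heterozygous (Ff).
Parent genotypes: ff × Ff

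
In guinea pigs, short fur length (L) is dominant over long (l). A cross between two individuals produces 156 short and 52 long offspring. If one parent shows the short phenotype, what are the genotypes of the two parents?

Observed offspring: 156 short, 52 long
The observed ratio simplifies to 3:1. Long (ll) offspring appear, so each parent must contribute one l allele. The parent stated to show short carries L, so it is Ll. The other parent is then either Ll or ll: Ll × ll would give a 1:1 split, whereas Ll × Ll gives 3:1 — matching the data. So both parents are heterozygous (Ll × Ll).
Parent genotypes: Ll × Ll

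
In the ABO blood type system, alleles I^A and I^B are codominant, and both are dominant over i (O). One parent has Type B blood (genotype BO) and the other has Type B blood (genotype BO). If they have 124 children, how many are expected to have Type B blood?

Cross: BO × BO
Possible offspring genotypes: 1 BB, 2 BO, 1 OO
Blood type counts: 3 Type B, 1 Type O
Probability of Type B: 3/4
Expected count = 3/4 × 124 = 93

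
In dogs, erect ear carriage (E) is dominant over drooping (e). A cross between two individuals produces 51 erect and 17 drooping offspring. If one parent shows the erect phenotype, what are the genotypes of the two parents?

Observed offspring: 51 erect, 17 drooping
The observed ratio simplifies to 3:1. Drooping (ee) offspring appear, so each parent must contribute one e allele. The parent stated to show erect carries E, so it is Ee. The other parent is then either Ee or ee: Ee × ee would give a 1:1 split, whereas Ee × Ee gives 3:1 — matching the data. So both parents are heterozygous (Ee × Ee).
Parent genotypes: Ee × Ee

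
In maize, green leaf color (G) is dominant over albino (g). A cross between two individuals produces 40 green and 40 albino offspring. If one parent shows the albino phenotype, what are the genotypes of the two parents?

Observed offspring: 40 green, 40 albino
The observed ratio simplifies to 1:1. One parent shows albino, so its genotype must be gg. A 1:1 offspring split requires the other parent to be heterozygous (Gg).
Parent genotypes: gg × Gg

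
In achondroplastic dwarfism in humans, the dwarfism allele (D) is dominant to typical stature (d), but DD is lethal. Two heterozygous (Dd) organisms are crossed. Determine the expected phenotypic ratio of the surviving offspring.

Cross: Dd × Dd
Punnett square offspring (before lethality): 1 DD, 2 Dd, 1 dd
The DD genotype is lethal (embryos die); surviving offspring: 2 Dd, 1 dd
Ratio: 2 achondroplastic dwarf : 1 typical stature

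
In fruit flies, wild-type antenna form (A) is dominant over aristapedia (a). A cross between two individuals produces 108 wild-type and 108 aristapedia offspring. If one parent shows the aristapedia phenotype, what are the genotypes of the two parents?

Observed offspring: 108 wild-type, 108 aristapedia
The observed ratio simplifies to 1:1. One parent shows aristapedia, so its genotype must be aa. A 1:1 offspring split requires the other parent to be heterozygous (Aa).
Parent genotypes: aa × Aa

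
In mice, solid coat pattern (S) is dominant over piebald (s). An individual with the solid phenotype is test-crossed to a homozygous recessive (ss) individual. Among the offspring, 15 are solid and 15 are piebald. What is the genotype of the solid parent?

Test cross: ? × ss
Offspring: 15 solid, 15 piebald — approximately 1:1.
A 1:1 ratio in a test cross indicates the unknown parent is heterozygous (Ss).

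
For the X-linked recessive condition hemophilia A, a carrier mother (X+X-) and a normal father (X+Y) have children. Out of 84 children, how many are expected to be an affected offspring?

Cross: X+X- × X+Y
Offspring: 1 X+X+, 1 X+Y, 1 X+X-, 1 X-Y
Probability of an affected offspring: 1/4
Expected count = 1/4 × 84 = 21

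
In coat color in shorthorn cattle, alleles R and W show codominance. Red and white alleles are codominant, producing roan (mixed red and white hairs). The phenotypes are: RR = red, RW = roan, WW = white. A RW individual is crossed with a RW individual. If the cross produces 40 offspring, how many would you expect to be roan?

Punnett square for RW × RW:
Offspring genotypes: 1 RR, 2 RW, 1 WW
Phenotype counts: 1 red, 2 roan, 1 white
roan: 2 out of 4 → fraction 1/2
Expected count = 1/2 × 40 = 20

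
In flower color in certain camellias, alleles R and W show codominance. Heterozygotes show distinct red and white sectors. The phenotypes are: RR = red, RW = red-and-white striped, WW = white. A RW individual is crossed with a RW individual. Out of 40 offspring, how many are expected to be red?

Punnett square for RW × RW:
Offspring genotypes: 1 RR, 2 RW, 1 WW
Phenotype counts: 1 red, 2 red-and-white striped, 1 white
red: 1 out of 4 → fraction 1/4
Expected count = 1/4 × 40 = 10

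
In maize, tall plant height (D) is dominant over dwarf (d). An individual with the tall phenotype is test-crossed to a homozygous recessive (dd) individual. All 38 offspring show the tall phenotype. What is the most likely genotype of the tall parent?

Test cross: ? × dd
All offspring are tall.
If the unknown parent were heterozygous (Dd), about half of 38 offspring would be dwarf; none are. The unknown parent is most likely homozygous dominant (DD).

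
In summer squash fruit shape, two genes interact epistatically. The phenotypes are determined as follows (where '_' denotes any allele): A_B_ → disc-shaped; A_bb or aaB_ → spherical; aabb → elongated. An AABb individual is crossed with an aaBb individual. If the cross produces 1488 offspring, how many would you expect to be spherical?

Cross: AABb × aaBb — consider each gene separately:
A gene: AA × aa → 4 Aa → 4 A_ (out of 4)
B gene: Bb × Bb → 1 BB, 2 Bb, 1 bb → 3 B_ : 1 bb (out of 4)
Genotype classes (out of 4 × 4 = 16): A_B_ = 4×3 = 12; A_bb = 4×1 = 4
Apply the phenotype rules: A_B_ (12) → disc-shaped; A_bb (4) → spherical
Phenotype counts (out of 16): 12 disc-shaped, 4 spherical
spherical: 4 out of 16 → fraction 1/4
Expected count = 1/4 × 1488 = 372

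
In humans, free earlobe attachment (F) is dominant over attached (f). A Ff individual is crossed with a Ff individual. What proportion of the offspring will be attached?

Punnett square for Ff × Ff:
Offspring genotypes: 1 FF, 2 Ff, 1 ff
free: 3, attached: 1
attached: 1 out of 4
Probability: 1/4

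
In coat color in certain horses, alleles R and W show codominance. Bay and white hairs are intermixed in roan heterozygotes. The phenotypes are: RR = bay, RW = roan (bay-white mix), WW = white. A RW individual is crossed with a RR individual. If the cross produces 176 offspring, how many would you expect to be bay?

Punnett square for RW × RR:
Offspring genotypes: 2 RR, 2 RW
Phenotype counts: 2 bay, 2 roan (bay-white mix)
bay: 2 out of 4 → fraction 1/2
Expected count = 1/2 × 176 = 88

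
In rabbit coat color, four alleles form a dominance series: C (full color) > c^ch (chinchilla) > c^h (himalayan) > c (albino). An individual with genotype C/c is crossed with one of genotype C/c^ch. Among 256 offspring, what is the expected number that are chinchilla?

Cross: C/c × C/c^ch
Allele dominance: C > c^ch > c^h > c
Offspring genotypes: 1 C/C, 1 C/c^ch, 1 C/c, 1 c^ch/c
Phenotype counts: 3 full color, 1 chinchilla
chinchilla: 1 out of 4 → fraction 1/4
Expected count = 1/4 × 256 = 64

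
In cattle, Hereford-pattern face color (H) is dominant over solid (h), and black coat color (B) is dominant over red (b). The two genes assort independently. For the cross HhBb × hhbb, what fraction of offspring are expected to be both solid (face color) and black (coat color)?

Dihybrid cross HhBb × hhbb — consider each gene separately:
face color: Hh × hh → 2 Hh, 2 hh → 2 H_ : 2 hh (out of 4)
coat color: Bb × bb → 2 Bb, 2 bb → 2 B_ : 2 bb (out of 4)
Looking for: solid (hh) and black (B_)
P(solid) = 2/4, P(black) = 2/4
P(both) = 2/4 × 2/4 = 4/16 = 1/4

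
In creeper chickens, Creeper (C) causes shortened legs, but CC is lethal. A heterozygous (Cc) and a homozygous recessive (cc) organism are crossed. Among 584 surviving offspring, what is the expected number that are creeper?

Cross: Cc × cc
Punnett square offspring (before lethality): 2 Cc, 2 cc
No CC offspring are produced in this cross.
creeper: 2 out of 4 → fraction 1/2
Expected count = 1/2 × 584 = 292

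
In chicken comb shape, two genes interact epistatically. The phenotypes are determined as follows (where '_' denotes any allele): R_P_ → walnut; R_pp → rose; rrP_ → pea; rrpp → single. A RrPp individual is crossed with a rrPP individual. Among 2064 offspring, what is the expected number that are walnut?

Cross: RrPp × rrPP — consider each gene separately:
R gene: Rr × rr → 2 Rr, 2 rr → 2 R_ : 2 rr (out of 4)
P gene: Pp × PP → 2 PP, 2 Pp → 4 P_ (out of 4)
Genotype classes (out of 4 × 4 = 16): R_P_ = 2×4 = 8; rrP_ = 2×4 = 8
Apply the phenotype rules: R_P_ (8) → walnut; rrP_ (8) → pea
Phenotype counts (out of 16): 8 walnut, 8 pea
walnut: 8 out of 16 → fraction 1/2
Expected count = 1/2 × 2064 = 1032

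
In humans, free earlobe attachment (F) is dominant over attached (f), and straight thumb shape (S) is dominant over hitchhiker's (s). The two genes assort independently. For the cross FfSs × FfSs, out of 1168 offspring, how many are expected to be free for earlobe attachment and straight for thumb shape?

Dihybrid cross FfSs × FfSs — consider each gene separately:
earlobe attachment: Ff × Ff → 1 FF, 2 Ff, 1 ff → 3 F_ : 1 ff (out of 4)
thumb shape: Ss × Ss → 1 SS, 2 Ss, 1 ss → 3 S_ : 1 ss (out of 4)
Looking for: free (F_) and straight (S_)
P(free) = 3/4, P(straight) = 3/4
P(both) = 3/4 × 3/4 = 9/16
Expected count = 9/16 × 1168 = 657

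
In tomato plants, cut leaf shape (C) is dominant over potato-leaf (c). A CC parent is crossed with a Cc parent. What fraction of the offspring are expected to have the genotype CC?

Punnett square for CC × Cc:
Offspring genotypes: 2 CC, 2 Cc
Total offspring: 4
Count with target: 2
Probability: 2/4 = 1/2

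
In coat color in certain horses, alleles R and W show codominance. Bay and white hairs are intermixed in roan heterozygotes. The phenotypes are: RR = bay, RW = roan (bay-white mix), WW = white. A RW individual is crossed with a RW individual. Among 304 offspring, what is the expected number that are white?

Punnett square for RW × RW:
Offspring genotypes: 1 RR, 2 RW, 1 WW
Phenotype counts: 1 bay, 2 roan (bay-white mix), 1 white
white: 1 out of 4 → fraction 1/4
Expected count = 1/4 × 304 = 76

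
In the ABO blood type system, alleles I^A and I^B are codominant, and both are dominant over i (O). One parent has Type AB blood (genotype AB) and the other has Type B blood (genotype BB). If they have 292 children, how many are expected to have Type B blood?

Cross: AB × BB
Possible offspring genotypes: 2 AB, 2 BB
Blood type counts: 2 Type AB, 2 Type B
Probability of Type B: 2/4 = 1/2
Expected count = 1/2 × 292 = 146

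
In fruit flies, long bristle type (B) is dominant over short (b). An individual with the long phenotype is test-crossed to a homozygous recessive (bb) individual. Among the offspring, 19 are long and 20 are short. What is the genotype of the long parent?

Test cross: ? × bb
Offspring: 19 long, 20 short — approximately 1:1.
A 1:1 ratio in a test cross indicates the unknown parent is heterozygous (Bb).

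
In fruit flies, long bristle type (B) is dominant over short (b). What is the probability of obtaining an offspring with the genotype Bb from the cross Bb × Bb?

Punnett square for Bb × Bb:
Offspring genotypes: 1 BB, 2 Bb, 1 bb
Total offspring: 4
Count with target: 2
Probability: 2/4 = 1/2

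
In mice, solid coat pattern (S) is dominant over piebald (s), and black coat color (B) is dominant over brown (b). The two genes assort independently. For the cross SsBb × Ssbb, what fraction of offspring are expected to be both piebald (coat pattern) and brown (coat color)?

Dihybrid cross SsBb × Ssbb — consider each gene separately:
coat pattern: Ss × Ss → 1 SS, 2 Ss, 1 ss → 3 S_ : 1 ss (out of 4)
coat color: Bb × bb → 2 Bb, 2 bb → 2 B_ : 2 bb (out of 4)
Looking for: piebald (ss) and brown (bb)
P(piebald) = 1/4, P(brown) = 2/4
P(both) = 1/4 × 2/4 = 2/16 = 1/8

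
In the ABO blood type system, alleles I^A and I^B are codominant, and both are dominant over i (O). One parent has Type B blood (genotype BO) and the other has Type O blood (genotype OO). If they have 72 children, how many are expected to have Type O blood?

Cross: BO × OO
Possible offspring genotypes: 2 BO, 2 OO
Blood type counts: 2 Type B, 2 Type O
Probability of Type O: 2/4 = 1/2
Expected count = 1/2 × 72 = 36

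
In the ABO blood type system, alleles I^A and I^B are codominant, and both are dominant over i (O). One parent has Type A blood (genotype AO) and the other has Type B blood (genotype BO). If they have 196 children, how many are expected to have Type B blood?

Cross: AO × BO
Possible offspring genotypes: 1 AB, 1 AO, 1 BO, 1 OO
Blood type counts: 1 Type AB, 1 Type A, 1 Type B, 1 Type O
Probability of Type B: 1/4
Expected count = 1/4 × 196 = 49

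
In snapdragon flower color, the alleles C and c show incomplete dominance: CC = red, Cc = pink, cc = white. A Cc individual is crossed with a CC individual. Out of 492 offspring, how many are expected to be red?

Punnett square for Cc × CC:
Offspring genotypes: 2 CC, 2 Cc
Phenotype counts: 2 red, 2 pink
red: 2 out of 4 → fraction 1/2
Expected count = 1/2 × 492 = 246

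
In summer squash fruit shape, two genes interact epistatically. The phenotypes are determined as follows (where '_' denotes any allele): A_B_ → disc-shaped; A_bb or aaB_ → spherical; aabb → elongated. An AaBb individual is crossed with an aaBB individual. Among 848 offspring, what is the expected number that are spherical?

Cross: AaBb × aaBB — consider each gene separately:
A gene: Aa × aa → 2 Aa, 2 aa → 2 A_ : 2 aa (out of 4)
B gene: Bb × BB → 2 BB, 2 Bb → 4 B_ (out of 4)
Genotype classes (out of 4 × 4 = 16): A_B_ = 2×4 = 8; aaB_ = 2×4 = 8
Apply the phenotype rules: A_B_ (8) → disc-shaped; aaB_ (8) → spherical
Phenotype counts (out of 16): 8 disc-shaped, 8 spherical
spherical: 8 out of 16 → fraction 1/2
Expected count = 1/2 × 848 = 424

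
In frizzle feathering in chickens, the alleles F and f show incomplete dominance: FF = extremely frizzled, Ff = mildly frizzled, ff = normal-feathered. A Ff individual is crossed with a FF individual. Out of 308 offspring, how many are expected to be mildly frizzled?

Punnett square for Ff × FF:
Offspring genotypes: 2 FF, 2 Ff
Phenotype counts: 2 extremely frizzled, 2 mildly frizzled
mildly frizzled: 2 out of 4 → fraction 1/2
Expected count = 1/2 × 308 = 154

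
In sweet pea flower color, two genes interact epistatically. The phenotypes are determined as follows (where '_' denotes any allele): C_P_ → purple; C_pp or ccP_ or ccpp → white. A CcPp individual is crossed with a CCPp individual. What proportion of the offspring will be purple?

Cross: CcPp × CCPp — consider each gene separately:
C gene: Cc × CC → 2 CC, 2 Cc → 4 C_ (out of 4)
P gene: Pp × Pp → 1 PP, 2 Pp, 1 pp → 3 P_ : 1 pp (out of 4)
Genotype classes (out of 4 × 4 = 16): C_P_ = 4×3 = 12; C_pp = 4×1 = 4
Apply the phenotype rules: C_P_ (12) → purple; C_pp (4) → white
Phenotype counts (out of 16): 12 purple, 4 white
purple: 12 out of 16
Probability: 12/16 = 3/4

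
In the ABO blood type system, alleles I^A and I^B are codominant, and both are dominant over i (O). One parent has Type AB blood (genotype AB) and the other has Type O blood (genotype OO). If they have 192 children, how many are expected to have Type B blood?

Cross: AB × OO
Possible offspring genotypes: 2 AO, 2 BO
Blood type counts: 2 Type A, 2 Type B
Probability of Type B: 2/4 = 1/2
Expected count = 1/2 × 192 = 96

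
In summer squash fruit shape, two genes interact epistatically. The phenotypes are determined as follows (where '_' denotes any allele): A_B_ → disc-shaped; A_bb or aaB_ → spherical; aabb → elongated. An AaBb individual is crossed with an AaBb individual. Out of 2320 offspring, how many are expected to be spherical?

Cross: AaBb × AaBb — consider each gene separately:
A gene: Aa × Aa → 1 AA, 2 Aa, 1 aa → 3 A_ : 1 aa (out of 4)
B gene: Bb × Bb → 1 BB, 2 Bb, 1 bb → 3 B_ : 1 bb (out of 4)
Genotype classes (out of 4 × 4 = 16): A_B_ = 3×3 = 9; A_bb = 3×1 = 3; aaB_ = 1×3 = 3; aabb = 1×1 = 1
Apply the phenotype rules: A_B_ (9) → disc-shaped; A_bb (3) + aaB_ (3) → spherical; aabb (1) → elongated
Phenotype counts (out of 16): 9 disc-shaped, 6 spherical, 1 elongated
spherical: 6 out of 16 → fraction 3/8
Expected count = 3/8 × 2320 = 870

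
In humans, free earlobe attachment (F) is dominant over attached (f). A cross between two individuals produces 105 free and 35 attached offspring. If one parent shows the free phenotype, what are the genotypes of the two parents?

Observed offspring: 105 free, 35 attached
The observed ratio simplifies to 3:1. Attached (ff) offspring appear, so each parent must contribute one f allele. The parent stated to show free carries F, so it is Ff. The other parent is then either Ff or ff: Ff × ff would give a 1:1 split, whereas Ff × Ff gives 3:1 — matching the data. So both parents are heterozygous (Ff × Ff).
Parent genotypes: Ff × Ff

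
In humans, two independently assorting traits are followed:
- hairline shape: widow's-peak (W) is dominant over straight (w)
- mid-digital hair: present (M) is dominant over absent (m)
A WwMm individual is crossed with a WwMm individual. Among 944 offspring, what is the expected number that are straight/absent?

Dihybrid cross WwMm × WwMm — consider each gene separately:
hairline shape: Ww × Ww → 1 WW, 2 Ww, 1 ww → 3 W_ : 1 ww (out of 4)
mid-digital hair: Mm × Mm → 1 MM, 2 Mm, 1 mm → 3 M_ : 1 mm (out of 4)
Combine (counts out of 4 × 4 = 16): widow's-peak/present (W_M_) = 3×3 = 9; widow's-peak/absent (W_mm) = 3×1 = 3; straight/present (wwM_) = 1×3 = 3; straight/absent (wwmm) = 1×1 = 1
Phenotype counts (out of 16): 9 widow's-peak/present, 3 widow's-peak/absent, 3 straight/present, 1 straight/absent
straight/absent: 1 out of 16 → fraction 1/16
Expected count = 1/16 × 944 = 59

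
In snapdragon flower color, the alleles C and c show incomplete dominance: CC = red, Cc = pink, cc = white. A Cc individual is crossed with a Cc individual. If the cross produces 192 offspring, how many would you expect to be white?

Punnett square for Cc × Cc:
Offspring genotypes: 1 CC, 2 Cc, 1 cc
Phenotype counts: 1 red, 2 pink, 1 white
white: 1 out of 4 → fraction 1/4
Expected count = 1/4 × 192 = 48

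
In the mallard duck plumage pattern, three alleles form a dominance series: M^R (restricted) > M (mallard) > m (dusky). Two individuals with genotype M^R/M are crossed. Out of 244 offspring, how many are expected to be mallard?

Cross: M^R/M × M^R/M
Allele dominance: M^R > M > m
Offspring genotypes: 1 M^R/M^R, 2 M^R/M, 1 M/M
Phenotype counts: 3 restricted, 1 mallard
mallard: 1 out of 4 → fraction 1/4
Expected count = 1/4 × 244 = 61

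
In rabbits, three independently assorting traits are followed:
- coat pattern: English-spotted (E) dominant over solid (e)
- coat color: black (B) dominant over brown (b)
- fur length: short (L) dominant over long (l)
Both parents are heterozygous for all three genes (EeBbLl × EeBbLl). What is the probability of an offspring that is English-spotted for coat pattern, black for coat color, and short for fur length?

Trihybrid cross: EeBbLl × EeBbLl
Each trait segregates independently with a 3:1 phenotypic ratio, so each gene contributes 3/4 (dominant) or 1/4 (recessive).
Target: English-spotted (coat pattern), black (coat color), short (fur length)
Probability = product of independent per-trait probabilities
= 3/4 × 3/4 × 3/4 = 27/64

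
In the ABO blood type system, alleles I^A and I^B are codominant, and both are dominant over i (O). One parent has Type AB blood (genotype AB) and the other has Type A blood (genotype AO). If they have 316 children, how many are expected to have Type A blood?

Cross: AB × AO
Possible offspring genotypes: 1 AA, 1 AO, 1 AB, 1 BO
Blood type counts: 2 Type A, 1 Type AB, 1 Type B
Probability of Type A: 2/4 = 1/2
Expected count = 1/2 × 316 = 158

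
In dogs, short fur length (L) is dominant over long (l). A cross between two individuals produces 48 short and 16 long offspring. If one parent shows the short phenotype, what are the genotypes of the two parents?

Observed offspring: 48 short, 16 long
The observed ratio simplifies to 3:1. Long (ll) offspring appear, so each parent must contribute one l allele. The parent stated to show short carries L, so it is Ll. The other parent is then either Ll or ll: Ll × ll would give a 1:1 split, whereas Ll × Ll gives 3:1 — matching the data. So both parents are heterozygous (Ll × Ll).
Parent genotypes: Ll × Ll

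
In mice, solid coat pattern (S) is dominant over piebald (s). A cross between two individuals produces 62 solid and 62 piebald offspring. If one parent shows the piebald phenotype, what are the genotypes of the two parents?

Observed offspring: 62 solid, 62 piebald
The observed ratio simplifies to 1:1. One parent shows piebald, so its genotype must be ss. A 1:1 offspring split requires the other parent to be heterozygous (Ss).
Parent genotypes: ss × Ss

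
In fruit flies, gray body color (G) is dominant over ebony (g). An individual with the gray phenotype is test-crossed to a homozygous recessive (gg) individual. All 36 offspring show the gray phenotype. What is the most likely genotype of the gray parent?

Test cross: ? × gg
All offspring are gray.
If the unknown parent were heterozygous (Gg), about half of 36 offspring would be ebony; none are. The unknown parent is most likely homozygous dominant (GG).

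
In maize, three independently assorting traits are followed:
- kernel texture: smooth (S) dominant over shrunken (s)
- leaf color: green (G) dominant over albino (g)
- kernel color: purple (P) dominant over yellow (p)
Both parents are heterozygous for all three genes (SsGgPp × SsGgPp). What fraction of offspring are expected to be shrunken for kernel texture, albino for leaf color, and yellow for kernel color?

Trihybrid cross: SsGgPp × SsGgPp
Each trait segregates independently with a 3:1 phenotypic ratio, so each gene contributes 3/4 (dominant) or 1/4 (recessive).
Target: shrunken (kernel texture), albino (leaf color), yellow (kernel color)
Probability = product of independent per-trait probabilities
= 1/4 × 1/4 × 1/4 = 1/64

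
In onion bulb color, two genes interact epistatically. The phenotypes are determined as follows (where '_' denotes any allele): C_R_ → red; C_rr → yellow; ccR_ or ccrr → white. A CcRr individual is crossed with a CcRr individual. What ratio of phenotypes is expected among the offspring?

Cross: CcRr × CcRr — consider each gene separately:
C gene: Cc × Cc → 1 CC, 2 Cc, 1 cc → 3 C_ : 1 cc (out of 4)
R gene: Rr × Rr → 1 RR, 2 Rr, 1 rr → 3 R_ : 1 rr (out of 4)
Genotype classes (out of 4 × 4 = 16): C_R_ = 3×3 = 9; C_rr = 3×1 = 3; ccR_ = 1×3 = 3; ccrr = 1×1 = 1
Apply the phenotype rules: C_R_ (9) → red; C_rr (3) → yellow; ccR_ (3) + ccrr (1) → white
Phenotype counts (out of 16): 9 red, 3 yellow, 4 white
Ratio: 9 red : 3 yellow : 4 white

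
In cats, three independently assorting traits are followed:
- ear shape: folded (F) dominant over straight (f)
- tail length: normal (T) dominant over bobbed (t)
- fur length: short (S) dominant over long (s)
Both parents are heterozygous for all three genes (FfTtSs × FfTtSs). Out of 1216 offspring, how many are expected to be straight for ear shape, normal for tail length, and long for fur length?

Trihybrid cross: FfTtSs × FfTtSs
Each trait segregates independently with a 3:1 phenotypic ratio, so each gene contributes 3/4 (dominant) or 1/4 (recessive).
Target: straight (ear shape), normal (tail length), long (fur length)
Probability = product of independent per-trait probabilities
= 1/4 × 3/4 × 1/4 = 3/64
Expected count = 3/64 × 1216 = 57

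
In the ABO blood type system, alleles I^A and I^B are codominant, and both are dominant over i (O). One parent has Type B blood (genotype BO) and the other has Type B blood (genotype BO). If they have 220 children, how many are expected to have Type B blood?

Cross: BO × BO
Possible offspring genotypes: 1 BB, 2 BO, 1 OO
Blood type counts: 3 Type B, 1 Type O
Probability of Type B: 3/4
Expected count = 3/4 × 220 = 165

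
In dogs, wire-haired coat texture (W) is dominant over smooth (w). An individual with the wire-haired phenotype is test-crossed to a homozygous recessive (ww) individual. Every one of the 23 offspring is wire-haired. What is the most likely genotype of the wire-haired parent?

Test cross: ? × ww
All offspring are wire-haired.
If the unknown parent were heterozygous (Ww), about half of 23 offspring would be smooth; none are. The unknown parent is most likely homozygous dominant (WW).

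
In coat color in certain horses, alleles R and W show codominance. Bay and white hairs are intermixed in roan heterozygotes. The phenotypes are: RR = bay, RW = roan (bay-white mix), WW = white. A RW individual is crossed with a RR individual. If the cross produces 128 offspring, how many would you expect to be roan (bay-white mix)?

Punnett square for RW × RR:
Offspring genotypes: 2 RR, 2 RW
Phenotype counts: 2 bay, 2 roan (bay-white mix)
roan (bay-white mix): 2 out of 4 → fraction 1/2
Expected count = 1/2 × 128 = 64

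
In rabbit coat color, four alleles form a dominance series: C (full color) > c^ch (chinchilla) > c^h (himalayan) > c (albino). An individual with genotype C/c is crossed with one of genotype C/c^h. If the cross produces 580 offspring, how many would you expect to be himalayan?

Cross: C/c × C/c^h
Allele dominance: C > c^ch > c^h > c
Offspring genotypes: 1 C/C, 1 C/c^h, 1 C/c, 1 c^h/c
Phenotype counts: 3 full color, 1 himalayan
himalayan: 1 out of 4 → fraction 1/4
Expected count = 1/4 × 580 = 145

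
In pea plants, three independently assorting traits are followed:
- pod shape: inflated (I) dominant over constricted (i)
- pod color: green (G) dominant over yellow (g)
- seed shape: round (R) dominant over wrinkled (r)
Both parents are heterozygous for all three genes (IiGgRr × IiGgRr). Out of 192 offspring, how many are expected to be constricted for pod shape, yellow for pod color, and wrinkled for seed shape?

Trihybrid cross: IiGgRr × IiGgRr
Each trait segregates independently with a 3:1 phenotypic ratio, so each gene contributes 3/4 (dominant) or 1/4 (recessive).
Target: constricted (pod shape), yellow (pod color), wrinkled (seed shape)
Probability = product of independent per-trait probabilities
= 1/4 × 1/4 × 1/4 = 1/64
Expected count = 1/64 × 192 = 3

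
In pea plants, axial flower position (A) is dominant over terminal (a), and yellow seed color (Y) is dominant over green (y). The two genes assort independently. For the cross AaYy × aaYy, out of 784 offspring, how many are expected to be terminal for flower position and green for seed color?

Dihybrid cross AaYy × aaYy — consider each gene separately:
flower position: Aa × aa → 2 Aa, 2 aa → 2 A_ : 2 aa (out of 4)
seed color: Yy × Yy → 1 YY, 2 Yy, 1 yy → 3 Y_ : 1 yy (out of 4)
Looking for: terminal (aa) and green (yy)
P(terminal) = 2/4, P(green) = 1/4
P(both) = 2/4 × 1/4 = 2/16 = 1/8
Expected count = 1/8 × 784 = 98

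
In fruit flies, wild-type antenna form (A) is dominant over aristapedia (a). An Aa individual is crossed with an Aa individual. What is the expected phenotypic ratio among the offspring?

Punnett square for Aa × Aa:
Offspring genotypes: 1 AA, 2 Aa, 1 aa
wild-type: 3, aristapedia: 1
Ratio: 3:1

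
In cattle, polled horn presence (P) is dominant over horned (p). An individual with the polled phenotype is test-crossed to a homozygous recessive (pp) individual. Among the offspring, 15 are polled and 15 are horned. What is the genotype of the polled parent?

Test cross: ? × pp
Offspring: 15 polled, 15 horned — approximately 1:1.
A 1:1 ratio in a test cross indicates the unknown parent is heterozygous (Pp).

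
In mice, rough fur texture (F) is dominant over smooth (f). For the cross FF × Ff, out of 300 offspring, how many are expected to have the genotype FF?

Punnett square for FF × Ff:
Offspring genotypes: 2 FF, 2 Ff
Total offspring: 4
Count with target: 2
Probability: 2/4 = 1/2
Expected count = 1/2 × 300 = 150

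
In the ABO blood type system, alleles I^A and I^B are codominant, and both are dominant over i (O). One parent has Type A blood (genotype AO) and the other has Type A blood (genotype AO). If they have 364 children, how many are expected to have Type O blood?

Cross: AO × AO
Possible offspring genotypes: 1 AA, 2 AO, 1 OO
Blood type counts: 3 Type A, 1 Type O
Probability of Type O: 1/4
Expected count = 1/4 × 364 = 91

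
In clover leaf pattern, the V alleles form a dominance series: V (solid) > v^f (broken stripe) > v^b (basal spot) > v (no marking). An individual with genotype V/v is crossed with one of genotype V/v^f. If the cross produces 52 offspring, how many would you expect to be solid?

Cross: V/v × V/v^f
Allele dominance: V > v^f > v^b > v
Offspring genotypes: 1 V/V, 1 V/v^f, 1 V/v, 1 v^f/v
Phenotype counts: 3 solid, 1 broken stripe
solid: 3 out of 4 → fraction 3/4
Expected count = 3/4 × 52 = 39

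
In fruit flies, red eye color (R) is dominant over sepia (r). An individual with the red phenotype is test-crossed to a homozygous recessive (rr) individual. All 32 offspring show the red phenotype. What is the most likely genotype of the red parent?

Test cross: ? × rr
All offspring are red.
If the unknown parent were heterozygous (Rr), about half of 32 offspring would be sepia; none are. The unknown parent is most likely homozygous dominant (RR).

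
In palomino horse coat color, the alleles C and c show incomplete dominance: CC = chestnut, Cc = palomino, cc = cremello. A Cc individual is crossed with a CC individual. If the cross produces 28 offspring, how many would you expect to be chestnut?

Punnett square for Cc × CC:
Offspring genotypes: 2 CC, 2 Cc
Phenotype counts: 2 chestnut, 2 palomino
chestnut: 2 out of 4 → fraction 1/2
Expected count = 1/2 × 28 = 14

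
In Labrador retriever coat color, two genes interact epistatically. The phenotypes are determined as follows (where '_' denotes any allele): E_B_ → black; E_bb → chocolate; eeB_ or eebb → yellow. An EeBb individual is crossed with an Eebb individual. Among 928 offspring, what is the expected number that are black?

Cross: EeBb × Eebb — consider each gene separately:
E gene: Ee × Ee → 1 EE, 2 Ee, 1 ee → 3 E_ : 1 ee (out of 4)
B gene: Bb × bb → 2 Bb, 2 bb → 2 B_ : 2 bb (out of 4)
Genotype classes (out of 4 × 4 = 16): E_B_ = 3×2 = 6; E_bb = 3×2 = 6; eeB_ = 1×2 = 2; eebb = 1×2 = 2
Apply the phenotype rules: E_B_ (6) → black; E_bb (6) → chocolate; eeB_ (2) + eebb (2) → yellow
Phenotype counts (out of 16): 6 black, 6 chocolate, 4 yellow
black: 6 out of 16 → fraction 3/8
Expected count = 3/8 × 928 = 348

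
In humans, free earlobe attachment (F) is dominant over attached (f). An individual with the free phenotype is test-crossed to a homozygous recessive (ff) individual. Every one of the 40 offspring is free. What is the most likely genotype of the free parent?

Test cross: ? × ff
All offspring are free.
If the unknown parent were heterozygous (Ff), about half of 40 offspring would be attached; none are. The unknown parent is most likely homozygous dominant (FF).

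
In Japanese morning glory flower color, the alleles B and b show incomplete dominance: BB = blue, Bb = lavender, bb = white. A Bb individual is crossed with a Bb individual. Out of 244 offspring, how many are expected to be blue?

Punnett square for Bb × Bb:
Offspring genotypes: 1 BB, 2 Bb, 1 bb
Phenotype counts: 1 blue, 2 lavender, 1 white
blue: 1 out of 4 → fraction 1/4
Expected count = 1/4 × 244 = 61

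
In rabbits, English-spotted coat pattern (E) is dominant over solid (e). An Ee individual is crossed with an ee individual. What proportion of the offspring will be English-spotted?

Punnett square for Ee × ee:
Offspring genotypes: 2 Ee, 2 ee
English-spotted: 2, solid: 2
English-spotted: 2 out of 4
Probability: 2/4 = 1/2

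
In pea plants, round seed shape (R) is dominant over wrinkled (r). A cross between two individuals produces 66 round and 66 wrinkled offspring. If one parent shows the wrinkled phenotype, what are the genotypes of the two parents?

Observed offspring: 66 round, 66 wrinkled
The observed ratio simplifies to 1:1. One parent shows wrinkled, so its genotype must be rr. A 1:1 offspring split requires the other parent to be heterozygous (Rr).
Parent genotypes: rr × Rr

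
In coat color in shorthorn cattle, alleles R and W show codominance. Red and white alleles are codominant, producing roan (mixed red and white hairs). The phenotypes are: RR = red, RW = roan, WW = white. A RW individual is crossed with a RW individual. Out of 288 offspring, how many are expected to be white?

Punnett square for RW × RW:
Offspring genotypes: 1 RR, 2 RW, 1 WW
Phenotype counts: 1 red, 2 roan, 1 white
white: 1 out of 4 → fraction 1/4
Expected count = 1/4 × 288 = 72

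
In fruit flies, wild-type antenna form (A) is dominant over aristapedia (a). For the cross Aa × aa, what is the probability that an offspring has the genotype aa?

Punnett square for Aa × aa:
Offspring genotypes: 2 Aa, 2 aa
Total offspring: 4
Count with target: 2
Probability: 2/4 = 1/2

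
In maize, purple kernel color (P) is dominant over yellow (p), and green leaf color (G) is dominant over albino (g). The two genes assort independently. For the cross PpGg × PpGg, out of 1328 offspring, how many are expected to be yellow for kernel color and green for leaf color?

Dihybrid cross PpGg × PpGg — consider each gene separately:
kernel color: Pp × Pp → 1 PP, 2 Pp, 1 pp → 3 P_ : 1 pp (out of 4)
leaf color: Gg × Gg → 1 GG, 2 Gg, 1 gg → 3 G_ : 1 gg (out of 4)
Looking for: yellow (pp) and green (G_)
P(yellow) = 1/4, P(green) = 3/4
P(both) = 1/4 × 3/4 = 3/16
Expected count = 3/16 × 1328 = 249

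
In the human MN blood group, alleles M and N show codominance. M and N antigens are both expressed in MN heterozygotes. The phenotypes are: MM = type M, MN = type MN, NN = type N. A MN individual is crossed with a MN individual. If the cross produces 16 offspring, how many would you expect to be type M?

Punnett square for MN × MN:
Offspring genotypes: 1 MM, 2 MN, 1 NN
Phenotype counts: 1 type M, 2 type MN, 1 type N
type M: 1 out of 4 → fraction 1/4
Expected count = 1/4 × 16 = 4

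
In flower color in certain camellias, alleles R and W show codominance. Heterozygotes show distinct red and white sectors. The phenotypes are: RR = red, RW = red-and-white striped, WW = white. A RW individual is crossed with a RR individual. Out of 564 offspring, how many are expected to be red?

Punnett square for RW × RR:
Offspring genotypes: 2 RR, 2 RW
Phenotype counts: 2 red, 2 red-and-white striped
red: 2 out of 4 → fraction 1/2
Expected count = 1/2 × 564 = 282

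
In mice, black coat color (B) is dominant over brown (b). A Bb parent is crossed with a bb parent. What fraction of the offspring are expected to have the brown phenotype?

Punnett square for Bb × bb:
Offspring genotypes: 2 Bb, 2 bb
Total offspring: 4
Count with target: 2
Probability: 2/4 = 1/2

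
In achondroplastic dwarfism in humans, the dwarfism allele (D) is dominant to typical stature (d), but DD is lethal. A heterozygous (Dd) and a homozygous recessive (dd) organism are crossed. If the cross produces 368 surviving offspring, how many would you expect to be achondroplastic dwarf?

Cross: Dd × dd
Punnett square offspring (before lethality): 2 Dd, 2 dd
No DD offspring are produced in this cross.
achondroplastic dwarf: 2 out of 4 → fraction 1/2
Expected count = 1/2 × 368 = 184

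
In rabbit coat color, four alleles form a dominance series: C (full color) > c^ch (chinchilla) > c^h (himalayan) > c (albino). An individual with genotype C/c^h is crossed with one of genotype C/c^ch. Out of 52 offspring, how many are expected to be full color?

Cross: C/c^h × C/c^ch
Allele dominance: C > c^ch > c^h > c
Offspring genotypes: 1 C/C, 1 C/c^ch, 1 C/c^h, 1 c^ch/c^h
Phenotype counts: 3 full color, 1 chinchilla
full color: 3 out of 4 → fraction 3/4
Expected count = 3/4 × 52 = 39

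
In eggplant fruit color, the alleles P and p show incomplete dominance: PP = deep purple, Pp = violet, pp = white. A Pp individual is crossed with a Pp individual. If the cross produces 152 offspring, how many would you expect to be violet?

Punnett square for Pp × Pp:
Offspring genotypes: 1 PP, 2 Pp, 1 pp
Phenotype counts: 1 deep purple, 2 violet, 1 white
violet: 2 out of 4 → fraction 1/2
Expected count = 1/2 × 152 = 76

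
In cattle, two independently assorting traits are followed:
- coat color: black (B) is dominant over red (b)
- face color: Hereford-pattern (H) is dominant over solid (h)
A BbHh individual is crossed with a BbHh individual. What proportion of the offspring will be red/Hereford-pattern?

Dihybrid cross BbHh × BbHh — consider each gene separately:
coat color: Bb × Bb → 1 BB, 2 Bb, 1 bb → 3 B_ : 1 bb (out of 4)
face color: Hh × Hh → 1 HH, 2 Hh, 1 hh → 3 H_ : 1 hh (out of 4)
Combine (counts out of 4 × 4 = 16): black/Hereford-pattern (B_H_) = 3×3 = 9; black/solid (B_hh) = 3×1 = 3; red/Hereford-pattern (bbH_) = 1×3 = 3; red/solid (bbhh) = 1×1 = 1
Phenotype counts (out of 16): 9 black/Hereford-pattern, 3 black/solid, 3 red/Hereford-pattern, 1 red/solid
red/Hereford-pattern: 3 out of 16
Probability: 3/16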